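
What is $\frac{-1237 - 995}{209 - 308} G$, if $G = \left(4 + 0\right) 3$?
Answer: $\frac{2976}{11} \approx 270.55$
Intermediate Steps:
$G = 12$ ($G = 4 \cdot 3 = 12$)
$\frac{-1237 - 995}{209 - 308} G = \frac{-1237 - 995}{209 - 308} \cdot 12 = - \frac{2232}{-99} \cdot 12 = \left(-2232\right) \left(- \frac{1}{99}\right) 12 = \frac{248}{11} \cdot 12 = \frac{2976}{11}$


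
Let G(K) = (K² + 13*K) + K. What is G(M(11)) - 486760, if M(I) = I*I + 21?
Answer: -464608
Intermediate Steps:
M(I) = 21 + I² (M(I) = I² + 21 = 21 + I²)
G(K) = K² + 14*K
G(M(11)) - 486760 = (21 + 11²)*(14 + (21 + 11²)) - 486760 = (21 + 121)*(14 + (21 + 121)) - 486760 = 142*(14 + 142) - 486760 = 142*156 - 486760 = 22152 - 486760 = -464608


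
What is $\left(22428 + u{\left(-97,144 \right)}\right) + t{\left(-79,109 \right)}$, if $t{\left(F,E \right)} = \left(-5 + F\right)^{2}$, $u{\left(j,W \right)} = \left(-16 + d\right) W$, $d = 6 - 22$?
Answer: $24876$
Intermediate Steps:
$d = -16$ ($d = 6 - 22 = -16$)
$u{\left(j,W \right)} = - 32 W$ ($u{\left(j,W \right)} = \left(-16 - 16\right) W = - 32 W$)
$\left(22428 + u{\left(-97,144 \right)}\right) + t{\left(-79,109 \right)} = \left(22428 - 4608\right) + \left(-5 - 79\right)^{2} = \left(22428 - 4608\right) + \left(-84\right)^{2} = 17820 + 7056 = 24876$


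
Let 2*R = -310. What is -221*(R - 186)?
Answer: 75361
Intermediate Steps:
R = -155 (R = (1/2)*(-310) = -155)
-221*(R - 186) = -221*(-155 - 186) = -221*(-341) = 75361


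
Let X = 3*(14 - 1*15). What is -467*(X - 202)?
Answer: 95735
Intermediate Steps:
X = -3 (X = 3*(14 - 15) = 3*(-1) = -3)
-467*(X - 202) = -467*(-3 - 202) = -467*(-205) = 95735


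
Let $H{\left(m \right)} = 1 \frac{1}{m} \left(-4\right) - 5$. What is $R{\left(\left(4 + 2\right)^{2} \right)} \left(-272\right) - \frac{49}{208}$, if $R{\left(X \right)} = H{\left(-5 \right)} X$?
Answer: $\frac{42771211}{1040} \approx 41126.0$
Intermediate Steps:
$H{\left(m \right)} = -5 - \frac{4}{m}$ ($H{\left(m \right)} = \frac{1}{m} \left(-4\right) - 5 = - \frac{4}{m} - 5 = -5 - \frac{4}{m}$)
$R{\left(X \right)} = - \frac{21 X}{5}$ ($R{\left(X \right)} = \left(-5 - \frac{4}{-5}\right) X = \left(-5 - - \frac{4}{5}\right) X = \left(-5 + \frac{4}{5}\right) X = - \frac{21 X}{5}$)
$R{\left(\left(4 + 2\right)^{2} \right)} \left(-272\right) - \frac{49}{208} = - \frac{21 \left(4 + 2\right)^{2}}{5} \left(-272\right) - \frac{49}{208} = - \frac{21 \cdot 6^{2}}{5} \left(-272\right) - \frac{49}{208} = \left(- \frac{21}{5}\right) 36 \left(-272\right) - \frac{49}{208} = \left(- \frac{756}{5}\right) \left(-272\right) - \frac{49}{208} = \frac{205632}{5} - \frac{49}{208} = \frac{42771211}{1040}$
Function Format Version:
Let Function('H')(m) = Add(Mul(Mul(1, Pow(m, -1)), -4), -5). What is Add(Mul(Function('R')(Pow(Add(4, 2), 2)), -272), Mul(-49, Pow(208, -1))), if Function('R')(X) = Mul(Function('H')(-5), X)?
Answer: Rational(42771211, 1040) ≈ 41126.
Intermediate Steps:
Function('H')(m) = Add(-5, Mul(-4, Pow(m, -1))) (Function('H')(m) = Add(Mul(Pow(m, -1), -4), -5) = Add(Mul(-4, Pow(m, -1)), -5) = Add(-5, Mul(-4, Pow(m, -1))))
Function('R')(X) = Mul(Rational(-21, 5), X) (Function('R')(X) = Mul(Add(-5, Mul(-4, Pow(-5, -1))), X) = Mul(Add(-5, Mul(-4, Rational(-1, 5))), X) = Mul(Add(-5, Rational(4, 5)), X) = Mul(Rational(-21, 5), X))
Add(Mul(Function('R')(Pow(Add(4, 2), 2)), -272), Mul(-49, Pow(208, -1))) = Add(Mul(Mul(Rational(-21, 5), Pow(Add(4, 2), 2)), -272), Mul(-49, Pow(208, -1))) = Add(Mul(Mul(Rational(-21, 5), Pow(6, 2)), -272), Mul(-49, Rational(1, 208))) = Add(Mul(Mul(Rational(-21, 5), 36), -272), Rational(-49, 208)) = Add(Mul(Rational(-756, 5), -272), Rational(-49, 208)) = Add(Rational(205632, 5), Rational(-49, 208)) = Rational(42771211, 1040)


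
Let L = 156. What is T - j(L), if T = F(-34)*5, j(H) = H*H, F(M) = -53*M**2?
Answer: -330676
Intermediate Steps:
j(H) = H**2
T = -306340 (T = -53*(-34)**2*5 = -53*1156*5 = -61268*5 = -306340)
T - j(L) = -306340 - 1*156**2 = -306340 - 1*24336 = -306340 - 24336 = -330676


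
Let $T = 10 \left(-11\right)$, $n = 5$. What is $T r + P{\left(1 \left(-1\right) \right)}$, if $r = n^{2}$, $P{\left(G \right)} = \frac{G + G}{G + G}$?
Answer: $-2749$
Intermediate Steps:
$P{\left(G \right)} = 1$ ($P{\left(G \right)} = \frac{2 G}{2 G} = 2 G \frac{1}{2 G} = 1$)
$r = 25$ ($r = 5^{2} = 25$)
$T = -110$
$T r + P{\left(1 \left(-1\right) \right)} = \left(-110\right) 25 + 1 = -2750 + 1 = -2749$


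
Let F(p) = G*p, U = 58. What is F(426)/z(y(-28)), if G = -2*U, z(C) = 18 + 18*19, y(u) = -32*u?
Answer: -2059/15 ≈ -137.27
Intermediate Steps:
z(C) = 360 (z(C) = 18 + 342 = 360)
G = -116 (G = -2*58 = -116)
F(p) = -116*p
F(426)/z(y(-28)) = -116*426/360 = -49416*1/360 = -2059/15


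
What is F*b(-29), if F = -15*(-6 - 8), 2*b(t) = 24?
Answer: 2520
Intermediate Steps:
b(t) = 12 (b(t) = (½)*24 = 12)
F = 210 (F = -15*(-14) = 210)
F*b(-29) = 210*12 = 2520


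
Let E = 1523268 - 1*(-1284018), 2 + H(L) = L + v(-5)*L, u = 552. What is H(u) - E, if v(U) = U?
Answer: -2809496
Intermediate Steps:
H(L) = -2 - 4*L (H(L) = -2 + (L - 5*L) = -2 - 4*L)
E = 2807286 (E = 1523268 + 1284018 = 2807286)
H(u) - E = (-2 - 4*552) - 1*2807286 = (-2 - 2208) - 2807286 = -2210 - 2807286 = -2809496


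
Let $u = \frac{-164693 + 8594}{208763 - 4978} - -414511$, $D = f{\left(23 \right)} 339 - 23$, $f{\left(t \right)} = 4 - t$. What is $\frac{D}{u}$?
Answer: $- \frac{329316560}{21117742009} \approx -0.015594$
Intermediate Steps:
$D = -6464$ ($D = \left(4 - 23\right) 339 - 23 = \left(-19\right) 339 - 23 = -6441 - 23 = -6464$)
$u = \frac{84470968036}{203785}$ ($u = - \frac{156099}{203785} + 414511 = \frac{84470968036}{203785} \approx 4.1451 \cdot 10^{5}$)
$\frac{D}{u} = - \frac{6464}{\frac{84470968036}{203785}} = \left(-6464\right) \frac{203785}{84470968036} = - \frac{329316560}{21117742009}$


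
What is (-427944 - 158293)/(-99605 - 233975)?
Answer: 586237/333580 ≈ 1.7574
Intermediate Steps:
(-427944 - 158293)/(-99605 - 233975) = -586237/(-333580) = -586237*(-1/333580) = 586237/333580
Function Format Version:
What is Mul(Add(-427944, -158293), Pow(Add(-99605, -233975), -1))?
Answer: Rational(586237, 333580) ≈ 1.7574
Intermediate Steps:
Mul(Add(-427944, -158293), Pow(Add(-99605, -233975), -1)) = Mul(-586237, Pow(-333580, -1)) = Mul(-586237, Rational(-1, 333580)) = Rational(586237, 333580)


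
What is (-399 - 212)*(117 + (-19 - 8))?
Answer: -54990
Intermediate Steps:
(-399 - 212)*(117 + (-19 - 8)) = -611*(117 - 27) = -611*90 = -54990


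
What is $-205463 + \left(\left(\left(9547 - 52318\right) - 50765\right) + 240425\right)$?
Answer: $-58574$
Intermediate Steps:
$-205463 + \left(\left(\left(9547 - 52318\right) - 50765\right) + 240425\right) = -205463 + \left(\left(-42771 - 50765\right) + 240425\right) = -205463 + \left(-93536 + 240425\right) = -205463 + 146889 = -58574$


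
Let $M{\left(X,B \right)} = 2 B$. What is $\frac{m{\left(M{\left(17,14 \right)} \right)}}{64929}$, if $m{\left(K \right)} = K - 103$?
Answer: $- \frac{25}{21643} \approx -0.0011551$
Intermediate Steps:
$m{\left(K \right)} = -103 + K$ ($m{\left(K \right)} = K - 103 = -103 + K$)
$\frac{m{\left(M{\left(17,14 \right)} \right)}}{64929} = \frac{-103 + 2 \cdot 14}{64929} = \left(-103 + 28\right) \frac{1}{64929} = \left(-75\right) \frac{1}{64929} = - \frac{25}{21643}$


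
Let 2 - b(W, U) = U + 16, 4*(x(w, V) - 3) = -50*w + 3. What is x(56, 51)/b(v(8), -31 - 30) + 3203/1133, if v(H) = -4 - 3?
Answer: -2553241/213004 ≈ -11.987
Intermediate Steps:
v(H) = -7
x(w, V) = 15/4 - 25*w/2 (x(w, V) = 3 + (-50*w + 3)/4 = 3 + (3 - 50*w)/4 = 3 + (3/4 - 25*w/2) = 15/4 - 25*w/2)
b(W, U) = -14 - U (b(W, U) = 2 - (U + 16) = 2 - (16 + U) = 2 + (-16 - U) = -14 - U)
x(56, 51)/b(v(8), -31 - 30) + 3203/1133 = (15/4 - 25/2*56)/(-14 - (-31 - 30)) + 3203/1133 = (15/4 - 700)/(-14 - 1*(-61)) + 3203*(1/1133) = -2785/(4*(-14 + 61)) + 3203/1133 = -2785/4/47 + 3203/1133 = -2785/4*1/47 + 3203/1133 = -2785/188 + 3203/1133 = -2553241/213004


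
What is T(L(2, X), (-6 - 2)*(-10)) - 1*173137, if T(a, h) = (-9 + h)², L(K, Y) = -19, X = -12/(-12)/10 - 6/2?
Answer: -168096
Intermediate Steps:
X = -29/10 (X = -12*(-1/12)*(⅒) - 6*½ = 1*(⅒) - 3 = ⅒ - 3 = -29/10 ≈ -2.9000)
T(L(2, X), (-6 - 2)*(-10)) - 1*173137 = (-9 + (-6 - 2)*(-10))² - 1*173137 = (-9 - 8*(-10))² - 173137 = (-9 + 80)² - 173137 = 71² - 173137 = 5041 - 173137 = -168096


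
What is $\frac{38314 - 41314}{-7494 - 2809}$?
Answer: $\frac{3000}{10303} \approx 0.29118$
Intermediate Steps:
$\frac{38314 - 41314}{-7494 - 2809} = - \frac{3000}{-7494 + \left(-24109 + 21300\right)} = - \frac{3000}{-7494 - 2809} = - \frac{3000}{-10303} = \left(-3000\right) \left(- \frac{1}{10303}\right) = \frac{3000}{10303}$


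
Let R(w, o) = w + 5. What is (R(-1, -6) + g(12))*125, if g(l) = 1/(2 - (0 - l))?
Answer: 7125/14 ≈ 508.93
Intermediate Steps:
g(l) = 1/(2 + l) (g(l) = 1/(2 - (-1)*l) = 1/(2 + l))
R(w, o) = 5 + w
(R(-1, -6) + g(12))*125 = ((5 - 1) + 1/(2 + 12))*125 = (4 + 1/14)*125 = (57/14)*125 = 7125/14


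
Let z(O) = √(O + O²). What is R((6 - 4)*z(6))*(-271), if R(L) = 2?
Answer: -542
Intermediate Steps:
R((6 - 4)*z(6))*(-271) = 2*(-271) = -542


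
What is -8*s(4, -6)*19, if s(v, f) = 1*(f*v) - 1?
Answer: 3800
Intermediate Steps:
s(v, f) = -1 + f*v (s(v, f) = f*v - 1 = -1 + f*v)
-8*s(4, -6)*19 = -8*(-1 - 6*4)*19 = -8*(-1 - 24)*19 = -8*(-25)*19 = 200*19 = 3800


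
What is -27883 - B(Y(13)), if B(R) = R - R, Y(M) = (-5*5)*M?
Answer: -27883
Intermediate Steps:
Y(M) = -25*M
B(R) = 0
-27883 - B(Y(13)) = -27883 - 1*0 = -27883 + 0 = -27883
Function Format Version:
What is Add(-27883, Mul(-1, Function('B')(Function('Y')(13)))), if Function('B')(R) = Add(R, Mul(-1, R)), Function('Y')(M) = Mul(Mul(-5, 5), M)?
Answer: -27883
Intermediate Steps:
Function('Y')(M) = Mul(-25, M)
Function('B')(R) = 0
Add(-27883, Mul(-1, Function('B')(Function('Y')(13)))) = Add(-27883, Mul(-1, 0)) = Add(-27883, 0) = -27883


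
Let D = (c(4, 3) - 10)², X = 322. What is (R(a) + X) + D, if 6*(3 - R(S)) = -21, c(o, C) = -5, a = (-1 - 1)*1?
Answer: 1107/2 ≈ 553.50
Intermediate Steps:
a = -2 (a = -2*1 = -2)
R(S) = 13/2 (R(S) = 3 - ⅙*(-21) = 3 + 7/2 = 13/2)
D = 225 (D = (-5 - 10)² = (-15)² = 225)
(R(a) + X) + D = (13/2 + 322) + 225 = 657/2 + 225 = 1107/2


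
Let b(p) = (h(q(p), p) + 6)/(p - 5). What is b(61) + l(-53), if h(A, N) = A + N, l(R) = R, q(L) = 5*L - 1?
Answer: -371/8 ≈ -46.375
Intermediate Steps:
q(L) = -1 + 5*L
b(p) = (5 + 6*p)/(-5 + p) (b(p) = (((-1 + 5*p) + p) + 6)/(p - 5) = ((-1 + 6*p) + 6)/(-5 + p) = (5 + 6*p)/(-5 + p))
b(61) + l(-53) = (5 + 6*61)/(-5 + 61) - 53 = (5 + 366)/56 - 53 = (1/56)*371 - 53 = 53/8 - 53 = -371/8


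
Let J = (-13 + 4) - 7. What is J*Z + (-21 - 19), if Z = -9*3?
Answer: 392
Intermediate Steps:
Z = -27
J = -16 (J = -9 - 7 = -16)
J*Z + (-21 - 19) = -16*(-27) + (-21 - 19) = 432 - 40 = 392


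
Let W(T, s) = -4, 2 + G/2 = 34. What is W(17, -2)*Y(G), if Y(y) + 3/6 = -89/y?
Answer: 121/16 ≈ 7.5625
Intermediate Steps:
G = 64 (G = -4 + 2*34 = -4 + 68 = 64)
Y(y) = -1/2 - 89/y
W(17, -2)*Y(G) = -2*(-178 - 1*64)/64 = -2*(-178 - 64)/64 = -2*(-242)/64 = -4*(-121/64) = 121/16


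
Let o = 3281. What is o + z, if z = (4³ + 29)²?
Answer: 11930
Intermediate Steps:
z = 8649 (z = (64 + 29)² = 93² = 8649)
o + z = 3281 + 8649 = 11930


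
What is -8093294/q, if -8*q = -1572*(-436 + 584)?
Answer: -4046647/14541 ≈ -278.29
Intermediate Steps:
q = 29082 (q = -(-393)*(-436 + 584)/2 = -(-393)*148/2 = -⅛*(-232656) = 29082)
-8093294/q = -8093294/29082 = -8093294*1/29082 = -4046647/14541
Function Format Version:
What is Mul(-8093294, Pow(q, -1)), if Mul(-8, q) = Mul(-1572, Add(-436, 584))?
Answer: Rational(-4046647, 14541) ≈ -278.29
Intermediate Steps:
q = 29082 (q = Mul(Rational(-1, 8), Mul(-1572, Add(-436, 584))) = Mul(Rational(-1, 8), Mul(-1572, 148)) = Mul(Rational(-1, 8), -232656) = 29082)
Mul(-8093294, Pow(q, -1)) = Mul(-8093294, Pow(29082, -1)) = Mul(-8093294, Rational(1, 29082)) = Rational(-4046647, 14541)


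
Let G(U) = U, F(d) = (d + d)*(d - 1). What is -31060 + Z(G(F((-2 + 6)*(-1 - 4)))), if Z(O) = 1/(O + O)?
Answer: -52180799/1680 ≈ -31060.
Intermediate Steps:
F(d) = 2*d*(-1 + d) (F(d) = (2*d)*(-1 + d) = 2*d*(-1 + d))
Z(O) = 1/(2*O)
-31060 + Z(G(F((-2 + 6)*(-1 - 4)))) = -31060 + 1/(2*((2*((-2 + 6)*(-1 - 4))*(-1 + (-2 + 6)*(-1 - 4))))) = -31060 + 1/(2*((2*(4*(-5))*(-1 + 4*(-5))))) = -31060 + 1/(2*((2*(-20)*(-1 - 20)))) = -31060 + 1/(2*((2*(-20)*(-21)))) = -31060 + (1/2)/840 = -31060 + (1/2)*(1/840) = -31060 + 1/1680 = -52180799/1680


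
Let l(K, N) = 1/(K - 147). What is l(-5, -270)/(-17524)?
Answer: 1/2663648 ≈ 3.7542e-7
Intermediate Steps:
l(K, N) = 1/(-147 + K)
l(-5, -270)/(-17524) = 1/(-147 - 5*(-17524)) = -1/17524/(-152) = -1/152*(-1/17524) = 1/2663648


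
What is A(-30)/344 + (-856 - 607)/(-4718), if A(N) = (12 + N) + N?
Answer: 4943/28982 ≈ 0.17055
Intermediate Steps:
A(N) = 12 + 2*N
A(-30)/344 + (-856 - 607)/(-4718) = (12 + 2*(-30))/344 + (-856 - 607)/(-4718) = (12 - 60)*(1/344) - 1463*(-1/4718) = -48*1/344 + 209/674 = -6/43 + 209/674 = 4943/28982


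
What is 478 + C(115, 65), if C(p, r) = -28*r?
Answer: -1342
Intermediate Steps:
478 + C(115, 65) = 478 - 28*65 = 478 - 1820 = -1342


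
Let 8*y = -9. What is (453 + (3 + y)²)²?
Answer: 853633089/4096 ≈ 2.0841e+5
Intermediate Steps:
y = -9/8 (y = (⅛)*(-9) = -9/8 ≈ -1.1250)
(453 + (3 + y)²)² = (453 + (3 - 9/8)²)² = (453 + (15/8)²)² = (453 + 225/64)² = (29217/64)² = 853633089/4096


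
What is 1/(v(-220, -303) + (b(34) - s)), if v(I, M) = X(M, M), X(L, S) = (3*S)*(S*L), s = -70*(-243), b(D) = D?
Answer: -1/83471357 ≈ -1.1980e-8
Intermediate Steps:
s = 17010
X(L, S) = 3*L*S² (X(L, S) = (3*S)*(L*S) = 3*L*S²)
v(I, M) = 3*M³ (v(I, M) = 3*M*M² = 3*M³)
1/(v(-220, -303) + (b(34) - s)) = 1/(3*(-303)³ + (34 - 1*17010)) = 1/(3*(-27818127) + (34 - 17010)) = 1/(-83454381 - 16976) = 1/(-83471357) = -1/83471357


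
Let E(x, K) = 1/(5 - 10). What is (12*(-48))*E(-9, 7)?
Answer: 576/5 ≈ 115.20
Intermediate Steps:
E(x, K) = -1/5 (E(x, K) = 1/(-5) = -1/5)
(12*(-48))*E(-9, 7) = (12*(-48))*(-1/5) = -576*(-1/5) = 576/5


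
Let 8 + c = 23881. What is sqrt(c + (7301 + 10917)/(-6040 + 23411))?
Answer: sqrt(7204033390471)/17371 ≈ 154.51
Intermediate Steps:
c = 23873 (c = -8 + 23881 = 23873)
sqrt(c + (7301 + 10917)/(-6040 + 23411)) = sqrt(23873 + (7301 + 10917)/(-6040 + 23411)) = sqrt(23873 + 18218/17371) = sqrt(414716101/17371) = sqrt(7204033390471)/17371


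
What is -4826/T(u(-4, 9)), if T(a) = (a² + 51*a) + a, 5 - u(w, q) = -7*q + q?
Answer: -4826/6549 ≈ -0.73691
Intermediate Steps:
u(w, q) = 5 + 6*q (u(w, q) = 5 - (-7*q + q) = 5 - (-6)*q = 5 + 6*q)
T(a) = a² + 52*a
-4826/T(u(-4, 9)) = -4826*1/((5 + 6*9)*(52 + (5 + 6*9))) = -4826*1/((5 + 54)*(52 + (5 + 54))) = -4826*1/(59*(52 + 59)) = -4826/(59*111) = -4826/6549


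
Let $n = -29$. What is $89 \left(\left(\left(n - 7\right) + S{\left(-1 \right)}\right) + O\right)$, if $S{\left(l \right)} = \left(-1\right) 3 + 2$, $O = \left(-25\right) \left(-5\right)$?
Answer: $7832$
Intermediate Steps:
$O = 125$
$S{\left(l \right)} = -1$ ($S{\left(l \right)} = -3 + 2 = -1$)
$89 \left(\left(\left(n - 7\right) + S{\left(-1 \right)}\right) + O\right) = 89 \left(\left(\left(-29 - 7\right) - 1\right) + 125\right) = 89 \left(\left(-36 - 1\right) + 125\right) = 89 \left(-37 + 125\right) = 89 \cdot 88 = 7832$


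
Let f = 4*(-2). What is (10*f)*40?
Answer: -3200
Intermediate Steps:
f = -8
(10*f)*40 = (10*(-8))*40 = -80*40 = -3200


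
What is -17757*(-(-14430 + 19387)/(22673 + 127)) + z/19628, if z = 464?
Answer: 143974631681/37293200 ≈ 3860.6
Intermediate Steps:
-17757*(-(-14430 + 19387)/(22673 + 127)) + z/19628 = -17757*(-(-14430 + 19387)/(22673 + 127)) + 464/19628 = -17757/((-22800/4957)) + 464*(1/19628) = -17757/((-22800/4957)) + 116/4907 = -17757/((-1*22800/4957)) + 116/4907 = -17757/(-22800/4957) + 116/4907 = -17757*(-4957/22800) + 116/4907 = 29340483/7600 + 116/4907 = 143974631681/37293200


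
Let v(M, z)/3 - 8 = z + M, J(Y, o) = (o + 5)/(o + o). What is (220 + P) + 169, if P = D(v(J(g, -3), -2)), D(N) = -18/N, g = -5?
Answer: 6595/17 ≈ 387.94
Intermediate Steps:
J(Y, o) = (5 + o)/(2*o) (J(Y, o) = (5 + o)/((2*o)) = (5 + o)*(1/(2*o)) = (5 + o)/(2*o))
v(M, z) = 24 + 3*M + 3*z (v(M, z) = 24 + 3*(z + M) = 24 + 3*(M + z) = 24 + (3*M + 3*z) = 24 + 3*M + 3*z)
P = -18/17 (P = -18/(24 + 3*((½)*(5 - 3)/(-3)) + 3*(-2)) = -18/(24 + 3*((½)*(-⅓)*2) - 6) = -18/(24 + 3*(-⅓) - 6) = -18/(24 - 1 - 6) = -18/17 ≈ -1.0588)
(220 + P) + 169 = (220 - 18/17) + 169 = 3722/17 + 169 = 6595/17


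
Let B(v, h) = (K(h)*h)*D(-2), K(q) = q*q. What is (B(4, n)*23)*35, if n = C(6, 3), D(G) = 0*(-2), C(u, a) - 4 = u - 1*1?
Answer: 0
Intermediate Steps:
K(q) = q²
C(u, a) = 3 + u (C(u, a) = 4 + (u - 1*1) = 4 + (u - 1) = 4 + (-1 + u) = 3 + u)
D(G) = 0
n = 9 (n = 3 + 6 = 9)
B(v, h) = 0 (B(v, h) = (h²*h)*0 = h³*0 = 0)
(B(4, n)*23)*35 = (0*23)*35 = 0*35 = 0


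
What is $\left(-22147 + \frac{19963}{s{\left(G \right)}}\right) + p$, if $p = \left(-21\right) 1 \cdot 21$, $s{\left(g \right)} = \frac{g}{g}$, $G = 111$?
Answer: $-2625$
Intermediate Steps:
$s{\left(g \right)} = 1$
$p = -441$ ($p = \left(-21\right) 21 = -441$)
$\left(-22147 + \frac{19963}{s{\left(G \right)}}\right) + p = \left(-22147 + \frac{19963}{1}\right) - 441 = \left(-22147 + 19963 \cdot 1\right) - 441 = \left(-22147 + 19963\right) - 441 = -2184 - 441 = -2625$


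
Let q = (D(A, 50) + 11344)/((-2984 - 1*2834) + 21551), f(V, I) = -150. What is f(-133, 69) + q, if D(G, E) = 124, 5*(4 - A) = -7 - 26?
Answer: -2348482/15733 ≈ -149.27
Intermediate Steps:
A = 53/5 (A = 4 - (-7 - 26)/5 = 4 - ⅕*(-33) = 4 + 33/5 = 53/5 ≈ 10.600)
q = 11468/15733 (q = (124 + 11344)/((-2984 - 1*2834) + 21551) = 11468/((-2984 - 2834) + 21551) = 11468/(-5818 + 21551) = 11468/15733 ≈ 0.72891)
f(-133, 69) + q = -150 + 11468/15733 = -2348482/15733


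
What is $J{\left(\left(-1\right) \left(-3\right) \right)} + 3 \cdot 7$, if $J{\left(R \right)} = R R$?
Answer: $30$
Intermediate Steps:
$J{\left(R \right)} = R^{2}$
$J{\left(\left(-1\right) \left(-3\right) \right)} + 3 \cdot 7 = \left(\left(-1\right) \left(-3\right)\right)^{2} + 3 \cdot 7 = 3^{2} + 21 = 9 + 21 = 30$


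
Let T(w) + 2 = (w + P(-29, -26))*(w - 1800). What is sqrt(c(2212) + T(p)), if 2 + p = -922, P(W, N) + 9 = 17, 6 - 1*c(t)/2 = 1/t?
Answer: sqrt(3052211126678)/1106 ≈ 1579.6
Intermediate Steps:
c(t) = 12 - 2/t
P(W, N) = 8 (P(W, N) = -9 + 17 = 8)
p = -924 (p = -2 - 922 = -924)
T(w) = -2 + (-1800 + w)*(8 + w) (T(w) = -2 + (w + 8)*(w - 1800) = -2 + (8 + w)*(-1800 + w) = -2 + (-1800 + w)*(8 + w))
sqrt(c(2212) + T(p)) = sqrt((12 - 2/2212) + (-14402 + (-924)**2 - 1792*(-924))) = sqrt((12 - 2*1/2212) + (-14402 + 853776 + 1655808)) = sqrt((12 - 1/1106) + 2495182) = sqrt(13271/1106 + 2495182) = sqrt(2759684563/1106) = sqrt(3052211126678)/1106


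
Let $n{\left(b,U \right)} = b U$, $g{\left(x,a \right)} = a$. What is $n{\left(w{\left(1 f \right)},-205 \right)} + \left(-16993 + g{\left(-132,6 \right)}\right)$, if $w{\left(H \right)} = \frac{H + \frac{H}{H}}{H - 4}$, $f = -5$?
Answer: $- \frac{153703}{9} \approx -17078.0$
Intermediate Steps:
$w{\left(H \right)} = \frac{1 + H}{-4 + H}$ ($w{\left(H \right)} = \frac{H + 1}{-4 + H} = \frac{1 + H}{-4 + H}$)
$n{\left(b,U \right)} = U b$
$n{\left(w{\left(1 f \right)},-205 \right)} + \left(-16993 + g{\left(-132,6 \right)}\right) = - 205 \frac{1 + 1 \left(-5\right)}{-4 + 1 \left(-5\right)} + \left(-16993 + 6\right) = - 205 \frac{1 - 5}{-4 - 5} - 16987 = - 205 \frac{1}{-9} \left(-4\right) - 16987 = - 205 \left(\left(- \frac{1}{9}\right) \left(-4\right)\right) - 16987 = \left(-205\right) \frac{4}{9} - 16987 = - \frac{820}{9} - 16987 = - \frac{153703}{9}$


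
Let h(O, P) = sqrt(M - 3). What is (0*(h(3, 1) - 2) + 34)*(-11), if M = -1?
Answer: -374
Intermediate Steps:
h(O, P) = 2*I (h(O, P) = sqrt(-1 - 3) = sqrt(-4) = 2*I)
(0*(h(3, 1) - 2) + 34)*(-11) = (0*(2*I - 2) + 34)*(-11) = (0*(-2 + 2*I) + 34)*(-11) = (0 + 34)*(-11) = 34*(-11) = -374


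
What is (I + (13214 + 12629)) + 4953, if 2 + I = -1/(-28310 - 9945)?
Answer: 1178024471/38255 ≈ 30794.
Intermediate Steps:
I = -76509/38255 (I = -2 - 1/(-28310 - 9945) = -2 - 1/(-38255) = -2 - 1*(-1/38255) = -2 + 1/38255 = -76509/38255 ≈ -2.0000)
(I + (13214 + 12629)) + 4953 = (-76509/38255 + (13214 + 12629)) + 4953 = (-76509/38255 + 25843) + 4953 = 988547456/38255 + 4953 = 1178024471/38255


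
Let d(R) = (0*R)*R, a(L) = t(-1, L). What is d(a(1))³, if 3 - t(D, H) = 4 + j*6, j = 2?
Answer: 0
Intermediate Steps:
t(D, H) = -13 (t(D, H) = 3 - (4 + 2*6) = 3 - (4 + 12) = 3 - 1*16 = 3 - 16 = -13)
a(L) = -13
d(R) = 0 (d(R) = 0*R = 0)
d(a(1))³ = 0³ = 0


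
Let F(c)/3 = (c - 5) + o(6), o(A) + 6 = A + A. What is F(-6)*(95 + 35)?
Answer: -1950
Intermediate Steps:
o(A) = -6 + 2*A (o(A) = -6 + (A + A) = -6 + 2*A)
F(c) = 3 + 3*c (F(c) = 3*((c - 5) + (-6 + 2*6)) = 3*((-5 + c) + (-6 + 12)) = 3*((-5 + c) + 6) = 3*(1 + c) = 3 + 3*c)
F(-6)*(95 + 35) = (3 + 3*(-6))*(95 + 35) = (3 - 18)*130 = -15*130 = -1950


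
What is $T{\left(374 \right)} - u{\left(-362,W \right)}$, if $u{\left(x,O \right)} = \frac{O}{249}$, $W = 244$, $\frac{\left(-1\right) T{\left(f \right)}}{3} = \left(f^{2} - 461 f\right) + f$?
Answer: $\frac{24026264}{249} \approx 96491.0$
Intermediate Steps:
$T{\left(f \right)} = - 3 f^{2} + 1380 f$ ($T{\left(f \right)} = - 3 \left(\left(f^{2} - 461 f\right) + f\right) = - 3 \left(f^{2} - 460 f\right) = - 3 f^{2} + 1380 f$)
$u{\left(x,O \right)} = \frac{O}{249}$ ($u{\left(x,O \right)} = O \frac{1}{249} = \frac{O}{249}$)
$T{\left(374 \right)} - u{\left(-362,W \right)} = 3 \cdot 374 \left(460 - 374\right) - \frac{1}{249} \cdot 244 = 3 \cdot 374 \left(460 - 374\right) - \frac{244}{249} = 3 \cdot 374 \cdot 86 - \frac{244}{249} = 96492 - \frac{244}{249} = \frac{24026264}{249}$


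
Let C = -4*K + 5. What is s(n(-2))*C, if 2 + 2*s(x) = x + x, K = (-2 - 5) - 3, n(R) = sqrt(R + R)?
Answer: -45 + 90*I ≈ -45.0 + 90.0*I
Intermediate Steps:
n(R) = sqrt(2)*sqrt(R) (n(R) = sqrt(2*R) = sqrt(2)*sqrt(R))
K = -10 (K = -7 - 3 = -10)
C = 45 (C = -4*(-10) + 5 = 40 + 5 = 45)
s(x) = -1 + x (s(x) = -1 + (x + x)/2 = -1 + (2*x)/2 = -1 + x)
s(n(-2))*C = (-1 + sqrt(2)*sqrt(-2))*45 = (-1 + sqrt(2)*(I*sqrt(2)))*45 = (-1 + 2*I)*45 = -45 + 90*I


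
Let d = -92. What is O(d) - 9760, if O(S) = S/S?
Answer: -9759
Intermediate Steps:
O(S) = 1
O(d) - 9760 = 1 - 9760 = -9759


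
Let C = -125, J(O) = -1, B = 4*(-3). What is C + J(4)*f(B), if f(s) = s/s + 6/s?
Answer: -251/2 ≈ -125.50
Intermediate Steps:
B = -12
f(s) = 1 + 6/s
C + J(4)*f(B) = -125 - (6 - 12)/(-12) = -125 - (-1)*(-6)/12 = -125 - 1*½ = -125 - ½ = -251/2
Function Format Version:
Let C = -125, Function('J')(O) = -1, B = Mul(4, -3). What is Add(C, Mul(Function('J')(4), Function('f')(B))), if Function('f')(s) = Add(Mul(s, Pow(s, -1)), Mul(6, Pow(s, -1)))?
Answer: Rational(-251, 2) ≈ -125.50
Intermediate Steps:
B = -12
Function('f')(s) = Add(1, Mul(6, Pow(s, -1)))
Add(C, Mul(Function('J')(4), Function('f')(B))) = Add(-125, Mul(-1, Mul(Pow(-12, -1), Add(6, -12)))) = Add(-125, Mul(-1, Mul(Rational(-1, 12), -6))) = Add(-125, Mul(-1, Rational(1, 2))) = Add(-125, Rational(-1, 2)) = Rational(-251, 2)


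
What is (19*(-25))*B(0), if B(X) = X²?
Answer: 0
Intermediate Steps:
(19*(-25))*B(0) = (19*(-25))*0² = -475*0 = 0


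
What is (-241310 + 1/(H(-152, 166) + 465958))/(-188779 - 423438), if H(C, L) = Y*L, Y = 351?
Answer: 126500493439/320938844608 ≈ 0.39416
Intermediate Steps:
H(C, L) = 351*L
(-241310 + 1/(H(-152, 166) + 465958))/(-188779 - 423438) = (-241310 + 1/(351*166 + 465958))/(-188779 - 423438) = (-241310 + 1/(58266 + 465958))/(-612217) = (-241310 + 1/524224)*(-1/612217) = -126500493439/524224*(-1/612217) = 126500493439/320938844608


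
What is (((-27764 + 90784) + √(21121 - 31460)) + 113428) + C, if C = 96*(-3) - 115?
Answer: 176045 + 7*I*√211 ≈ 1.7605e+5 + 101.68*I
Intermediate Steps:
C = -403 (C = -288 - 115 = -403)
(((-27764 + 90784) + √(21121 - 31460)) + 113428) + C = (((-27764 + 90784) + √(21121 - 31460)) + 113428) - 403 = ((63020 + √(-10339)) + 113428) - 403 = ((63020 + 7*I*√211) + 113428) - 403 = (176448 + 7*I*√211) - 403 = 176045 + 7*I*√211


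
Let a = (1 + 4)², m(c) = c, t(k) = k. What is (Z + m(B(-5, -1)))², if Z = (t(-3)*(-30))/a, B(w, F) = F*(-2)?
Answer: 784/25 ≈ 31.360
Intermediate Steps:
B(w, F) = -2*F
a = 25 (a = 5² = 25)
Z = 18/5 (Z = -3*(-30)/25 = 90*(1/25) = 18/5 ≈ 3.6000)
(Z + m(B(-5, -1)))² = (18/5 - 2*(-1))² = (18/5 + 2)² = (28/5)² = 784/25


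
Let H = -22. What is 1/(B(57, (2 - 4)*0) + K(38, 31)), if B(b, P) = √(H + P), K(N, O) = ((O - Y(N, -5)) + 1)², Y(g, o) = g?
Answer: 18/659 - I*√22/1318 ≈ 0.027314 - 0.0035587*I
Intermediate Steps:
K(N, O) = (1 + O - N)² (K(N, O) = ((O - N) + 1)² = (1 + O - N)²)
B(b, P) = √(-22 + P)
1/(B(57, (2 - 4)*0) + K(38, 31)) = 1/(√(-22 + (2 - 4)*0) + (1 + 31 - 1*38)²) = 1/(√(-22 - 2*0) + (1 + 31 - 38)²) = 1/(√(-22 + 0) + (-6)²) = 1/(√(-22) + 36) = 1/(I*√22 + 36) = 1/(36 + I*√22)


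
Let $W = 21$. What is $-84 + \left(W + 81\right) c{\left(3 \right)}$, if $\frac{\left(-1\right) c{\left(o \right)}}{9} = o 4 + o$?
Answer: $-13854$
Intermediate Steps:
$c{\left(o \right)} = - 45 o$ ($c{\left(o \right)} = - 9 \left(o 4 + o\right) = - 9 \left(4 o + o\right) = - 9 \cdot 5 o = - 45 o$)
$-84 + \left(W + 81\right) c{\left(3 \right)} = -84 + \left(21 + 81\right) \left(\left(-45\right) 3\right) = -84 + 102 \left(-135\right) = -84 - 13770 = -13854$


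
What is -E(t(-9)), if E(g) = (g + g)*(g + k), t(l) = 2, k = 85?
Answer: -348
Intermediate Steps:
E(g) = 2*g*(85 + g) (E(g) = (g + g)*(g + 85) = (2*g)*(85 + g) = 2*g*(85 + g))
-E(t(-9)) = -2*2*(85 + 2) = -2*2*87 = -1*348 = -348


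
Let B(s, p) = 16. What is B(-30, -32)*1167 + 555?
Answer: 19227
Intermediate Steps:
B(-30, -32)*1167 + 555 = 16*1167 + 555 = 18672 + 555 = 19227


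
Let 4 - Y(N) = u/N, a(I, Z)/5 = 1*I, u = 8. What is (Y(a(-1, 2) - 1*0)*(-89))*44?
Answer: -109648/5 ≈ -21930.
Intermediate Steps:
a(I, Z) = 5*I (a(I, Z) = 5*(1*I) = 5*I)
Y(N) = 4 - 8/N
(Y(a(-1, 2) - 1*0)*(-89))*44 = ((4 - 8/(5*(-1) - 1*0))*(-89))*44 = ((4 - 8/(-5 + 0))*(-89))*44 = ((4 - 8/(-5))*(-89))*44 = ((4 - 8*(-⅕))*(-89))*44 = ((4 + 8/5)*(-89))*44 = ((28/5)*(-89))*44 = -2492/5*44 = -109648/5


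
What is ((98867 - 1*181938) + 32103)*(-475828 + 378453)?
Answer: 4963009000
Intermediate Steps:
((98867 - 1*181938) + 32103)*(-475828 + 378453) = ((98867 - 181938) + 32103)*(-97375) = (-83071 + 32103)*(-97375) = -50968*(-97375) = 4963009000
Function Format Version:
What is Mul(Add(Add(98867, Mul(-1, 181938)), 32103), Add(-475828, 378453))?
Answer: 4963009000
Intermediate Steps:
Mul(Add(Add(98867, Mul(-1, 181938)), 32103), Add(-475828, 378453)) = Mul(Add(Add(98867, -181938), 32103), -97375) = Mul(Add(-83071, 32103), -97375) = Mul(-50968, -97375) = 4963009000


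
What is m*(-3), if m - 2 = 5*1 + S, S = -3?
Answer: -12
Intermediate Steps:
m = 4 (m = 2 + (5*1 - 3) = 2 + (5 - 3) = 2 + 2 = 4)
m*(-3) = 4*(-3) = -12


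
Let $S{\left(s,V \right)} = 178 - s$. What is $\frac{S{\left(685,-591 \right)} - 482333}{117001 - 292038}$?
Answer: $\frac{482840}{175037} \approx 2.7585$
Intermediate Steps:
$\frac{S{\left(685,-591 \right)} - 482333}{117001 - 292038} = \frac{\left(178 - 685\right) - 482333}{117001 - 292038} = \frac{\left(178 - 685\right) - 482333}{-175037} = \left(-507 - 482333\right) \left(- \frac{1}{175037}\right) = \left(-482840\right) \left(- \frac{1}{175037}\right) = \frac{482840}{175037}$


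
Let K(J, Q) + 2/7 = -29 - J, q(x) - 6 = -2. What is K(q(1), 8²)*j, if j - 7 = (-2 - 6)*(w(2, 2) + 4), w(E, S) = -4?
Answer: -233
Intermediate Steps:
q(x) = 4 (q(x) = 6 - 2 = 4)
K(J, Q) = -205/7 - J (K(J, Q) = -2/7 + (-29 - J) = -205/7 - J)
j = 7 (j = 7 + (-2 - 6)*(-4 + 4) = 7 - 8*0 = 7 + 0 = 7)
K(q(1), 8²)*j = (-205/7 - 1*4)*7 = (-205/7 - 4)*7 = -233/7*7 = -233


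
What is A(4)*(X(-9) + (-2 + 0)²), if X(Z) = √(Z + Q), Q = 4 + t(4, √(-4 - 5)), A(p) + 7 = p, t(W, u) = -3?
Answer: -12 - 6*I*√2 ≈ -12.0 - 8.4853*I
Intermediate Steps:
A(p) = -7 + p
Q = 1 (Q = 4 - 3 = 1)
X(Z) = √(1 + Z) (X(Z) = √(Z + 1) = √(1 + Z))
A(4)*(X(-9) + (-2 + 0)²) = (-7 + 4)*(√(1 - 9) + (-2 + 0)²) = -3*(√(-8) + (-2)²) = -3*(2*I*√2 + 4) = -3*(4 + 2*I*√2) = -12 - 6*I*√2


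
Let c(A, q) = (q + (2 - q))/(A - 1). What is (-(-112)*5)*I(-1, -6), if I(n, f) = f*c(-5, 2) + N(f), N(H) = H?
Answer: -2240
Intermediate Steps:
c(A, q) = 2/(-1 + A)
I(n, f) = 2*f/3 (I(n, f) = f*(2/(-1 - 5)) + f = f*(2/(-6)) + f = f*(2*(-⅙)) + f = f*(-⅓) + f = -f/3 + f = 2*f/3)
(-(-112)*5)*I(-1, -6) = (-(-112)*5)*((⅔)*(-6)) = -28*(-20)*(-4) = 560*(-4) = -2240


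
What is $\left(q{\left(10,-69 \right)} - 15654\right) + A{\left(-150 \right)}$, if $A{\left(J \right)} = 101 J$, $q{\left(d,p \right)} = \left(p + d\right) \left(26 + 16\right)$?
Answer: $-33282$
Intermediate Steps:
$q{\left(d,p \right)} = 42 d + 42 p$ ($q{\left(d,p \right)} = \left(d + p\right) 42 = 42 d + 42 p$)
$\left(q{\left(10,-69 \right)} - 15654\right) + A{\left(-150 \right)} = \left(\left(42 \cdot 10 + 42 \left(-69\right)\right) - 15654\right) + 101 \left(-150\right) = \left(\left(420 - 2898\right) - 15654\right) - 15150 = \left(-2478 - 15654\right) - 15150 = -18132 - 15150 = -33282$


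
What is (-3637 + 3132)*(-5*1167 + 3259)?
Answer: 1300880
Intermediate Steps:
(-3637 + 3132)*(-5*1167 + 3259) = -505*(-5835 + 3259) = -505*(-2576) = 1300880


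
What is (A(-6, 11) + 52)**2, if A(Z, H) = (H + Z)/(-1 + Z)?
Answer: 128881/49 ≈ 2630.2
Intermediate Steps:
A(Z, H) = (H + Z)/(-1 + Z)
(A(-6, 11) + 52)**2 = ((11 - 6)/(-1 - 6) + 52)**2 = (5/(-7) + 52)**2 = (-1/7*5 + 52)**2 = (-5/7 + 52)**2 = (359/7)**2 = 128881/49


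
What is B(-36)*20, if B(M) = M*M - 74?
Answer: 24440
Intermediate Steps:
B(M) = -74 + M² (B(M) = M² - 74 = -74 + M²)
B(-36)*20 = (-74 + (-36)²)*20 = (-74 + 1296)*20 = 1222*20 = 24440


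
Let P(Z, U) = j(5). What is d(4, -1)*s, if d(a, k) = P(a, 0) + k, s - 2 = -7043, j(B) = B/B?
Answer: 0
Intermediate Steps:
j(B) = 1
s = -7041 (s = 2 - 7043 = -7041)
P(Z, U) = 1
d(a, k) = 1 + k
d(4, -1)*s = (1 - 1)*(-7041) = 0*(-7041) = 0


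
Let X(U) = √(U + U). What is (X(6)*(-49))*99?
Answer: -9702*√3 ≈ -16804.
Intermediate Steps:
X(U) = √2*√U (X(U) = √(2*U) = √2*√U)
(X(6)*(-49))*99 = ((√2*√6)*(-49))*99 = ((2*√3)*(-49))*99 = -98*√3*99 = -9702*√3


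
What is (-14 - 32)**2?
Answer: 2116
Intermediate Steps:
(-14 - 32)**2 = (-46)**2 = 2116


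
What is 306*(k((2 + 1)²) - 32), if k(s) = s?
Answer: -7038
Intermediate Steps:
306*(k((2 + 1)²) - 32) = 306*((2 + 1)² - 32) = 306*(3² - 32) = 306*(9 - 32) = 306*(-23) = -7038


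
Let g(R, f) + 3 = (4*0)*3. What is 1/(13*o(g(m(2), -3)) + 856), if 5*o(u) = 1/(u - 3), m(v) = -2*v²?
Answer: 30/25667 ≈ 0.0011688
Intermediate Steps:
g(R, f) = -3 (g(R, f) = -3 + (4*0)*3 = -3 + 0*3 = -3 + 0 = -3)
o(u) = 1/(5*(-3 + u)) (o(u) = 1/(5*(u - 3)) = 1/(5*(-3 + u)))
1/(13*o(g(m(2), -3)) + 856) = 1/(13*(1/(5*(-3 - 3))) + 856) = 1/(13*((⅕)/(-6)) + 856) = 1/(13*((⅕)*(-⅙)) + 856) = 1/(13*(-1/30) + 856) = 1/(-13/30 + 856) = 1/(25667/30) = 30/25667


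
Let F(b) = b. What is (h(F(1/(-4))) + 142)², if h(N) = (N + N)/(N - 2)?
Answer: 1638400/81 ≈ 20227.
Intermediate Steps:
h(N) = 2*N/(-2 + N) (h(N) = (2*N)/(-2 + N) = 2*N/(-2 + N))
(h(F(1/(-4))) + 142)² = (2*(1/(-4))/(-2 + 1/(-4)) + 142)² = (2*(1*(-¼))/(-2 + 1*(-¼)) + 142)² = (2*(-¼)/(-2 - ¼) + 142)² = (2*(-¼)/(-9/4) + 142)² = (2*(-¼)*(-4/9) + 142)² = (2/9 + 142)² = (1280/9)² = 1638400/81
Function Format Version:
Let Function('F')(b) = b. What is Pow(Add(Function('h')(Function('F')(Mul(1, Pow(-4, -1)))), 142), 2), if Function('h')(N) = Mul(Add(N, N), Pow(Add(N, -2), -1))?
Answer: Rational(1638400, 81) ≈ 20227.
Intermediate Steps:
Function('h')(N) = Mul(2, N, Pow(Add(-2, N), -1)) (Function('h')(N) = Mul(Mul(2, N), Pow(Add(-2, N), -1)) = Mul(2, N, Pow(Add(-2, N), -1)))
Pow(Add(Function('h')(Function('F')(Mul(1, Pow(-4, -1)))), 142), 2) = Pow(Add(Mul(2, Mul(1, Pow(-4, -1)), Pow(Add(-2, Mul(1, Pow(-4, -1))), -1)), 142), 2) = Pow(Add(Mul(2, Mul(1, Rational(-1, 4)), Pow(Add(-2, Mul(1, Rational(-1, 4))), -1)), 142), 2) = Pow(Add(Mul(2, Rational(-1, 4), Pow(Add(-2, Rational(-1, 4)), -1)), 142), 2) = Pow(Add(Mul(2, Rational(-1, 4), Pow(Rational(-9, 4), -1)), 142), 2) = Pow(Add(Mul(2, Rational(-1, 4), Rational(-4, 9)), 142), 2) = Pow(Add(Rational(2, 9), 142), 2) = Pow(Rational(1280, 9), 2) = Rational(1638400, 81)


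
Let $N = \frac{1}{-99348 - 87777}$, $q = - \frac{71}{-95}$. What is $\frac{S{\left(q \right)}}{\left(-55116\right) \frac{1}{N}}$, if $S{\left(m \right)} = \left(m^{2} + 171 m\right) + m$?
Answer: $\frac{1165181}{93080073037500} \approx 1.2518 \cdot 10^{-8}$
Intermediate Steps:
$q = \frac{71}{95}$ ($q = \left(-71\right) \left(- \frac{1}{95}\right) = \frac{71}{95} \approx 0.74737$)
$N = - \frac{1}{187125}$ ($N = \frac{1}{-187125} = - \frac{1}{187125} \approx -5.344 \cdot 10^{-6}$)
$S{\left(m \right)} = m^{2} + 172 m$
$\frac{S{\left(q \right)}}{\left(-55116\right) \frac{1}{N}} = \frac{\frac{71}{95} \left(172 + \frac{71}{95}\right)}{\left(-55116\right) \frac{1}{- \frac{1}{187125}}} = \frac{\frac{71}{95} \cdot \frac{16411}{95}}{\left(-55116\right) \left(-187125\right)} = \frac{1165181}{9025 \cdot 10313581500} = \frac{1165181}{9025} \cdot \frac{1}{10313581500} = \frac{1165181}{93080073037500}$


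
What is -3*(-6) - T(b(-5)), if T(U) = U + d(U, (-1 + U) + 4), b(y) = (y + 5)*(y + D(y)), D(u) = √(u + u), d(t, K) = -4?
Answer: 22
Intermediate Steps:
D(u) = √2*√u (D(u) = √(2*u) = √2*√u)
b(y) = (5 + y)*(y + √2*√y) (b(y) = (y + 5)*(y + √2*√y) = (5 + y)*(y + √2*√y))
T(U) = -4 + U (T(U) = U - 4 = -4 + U)
-3*(-6) - T(b(-5)) = -3*(-6) - (-4 + ((-5)² + 5*(-5) + √2*(-5)^(3/2) + 5*√2*√(-5))) = 18 - (-4 + (25 - 25 + √2*(-5*I*√5) + 5*√2*(I*√5))) = 18 - (-4 + (25 - 25 - 5*I*√10 + 5*I*√10)) = 18 - (-4 + 0) = 18 - 1*(-4) = 18 + 4 = 22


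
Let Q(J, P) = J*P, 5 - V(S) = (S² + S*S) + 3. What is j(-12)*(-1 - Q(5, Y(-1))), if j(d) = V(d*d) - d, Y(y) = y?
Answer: -165832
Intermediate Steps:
V(S) = 2 - 2*S² (V(S) = 5 - ((S² + S*S) + 3) = 5 - ((S² + S²) + 3) = 5 - (2*S² + 3) = 5 - (3 + 2*S²) = 5 + (-3 - 2*S²) = 2 - 2*S²)
j(d) = 2 - d - 2*d⁴ (j(d) = (2 - 2*d⁴) - d = 2 - d - 2*d⁴)
j(-12)*(-1 - Q(5, Y(-1))) = (2 - 1*(-12) - 2*(-12)⁴)*(-1 - 5*(-1)) = (2 + 12 - 2*20736)*(-1 - 1*(-5)) = (2 + 12 - 41472)*(-1 + 5) = -41458*4 = -165832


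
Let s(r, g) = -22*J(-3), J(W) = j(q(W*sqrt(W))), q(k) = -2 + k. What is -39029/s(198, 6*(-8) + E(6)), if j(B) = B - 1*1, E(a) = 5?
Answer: -39029/264 + 39029*I*sqrt(3)/264 ≈ -147.84 + 256.06*I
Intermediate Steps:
j(B) = -1 + B (j(B) = B - 1 = -1 + B)
J(W) = -3 + W**(3/2) (J(W) = -1 + (-2 + W*sqrt(W)) = -1 + (-2 + W**(3/2)) = -3 + W**(3/2))
s(r, g) = 66 + 66*I*sqrt(3) (s(r, g) = -22*(-3 + (-3)**(3/2)) = -22*(-3 - 3*I*sqrt(3)) = 66 + 66*I*sqrt(3))
-39029/s(198, 6*(-8) + E(6)) = -39029/(66 + 66*I*sqrt(3))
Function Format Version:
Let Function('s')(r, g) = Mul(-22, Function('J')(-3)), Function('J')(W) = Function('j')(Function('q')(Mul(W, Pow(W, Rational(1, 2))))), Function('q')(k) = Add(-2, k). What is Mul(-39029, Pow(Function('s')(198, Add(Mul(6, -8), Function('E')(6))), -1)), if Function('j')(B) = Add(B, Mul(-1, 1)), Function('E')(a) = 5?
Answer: Add(Rational(-39029, 264), Mul(Rational(39029, 264), I, Pow(3, Rational(1, 2)))) ≈ Add(-147.84, Mul(256.06, I))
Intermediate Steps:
Function('j')(B) = Add(-1, B) (Function('j')(B) = Add(B, -1) = Add(-1, B))
Function('J')(W) = Add(-3, Pow(W, Rational(3, 2))) (Function('J')(W) = Add(-1, Add(-2, Mul(W, Pow(W, Rational(1, 2))))) = Add(-1, Add(-2, Pow(W, Rational(3, 2)))) = Add(-3, Pow(W, Rational(3, 2))))
Function('s')(r, g) = Add(66, Mul(66, I, Pow(3, Rational(1, 2)))) (Function('s')(r, g) = Mul(-22, Add(-3, Pow(-3, Rational(3, 2)))) = Mul(-22, Add(-3, Mul(-3, I, Pow(3, Rational(1, 2))))) = Add(66, Mul(66, I, Pow(3, Rational(1, 2)))))
Mul(-39029, Pow(Function('s')(198, Add(Mul(6, -8), Function('E')(6))), -1)) = Mul(-39029, Pow(Add(66, Mul(66, I, Pow(3, Rational(1, 2)))), -1))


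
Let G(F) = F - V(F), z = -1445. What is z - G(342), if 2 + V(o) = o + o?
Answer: -1105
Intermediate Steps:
V(o) = -2 + 2*o (V(o) = -2 + (o + o) = -2 + 2*o)
G(F) = 2 - F (G(F) = F - (-2 + 2*F) = F + (2 - 2*F) = 2 - F)
z - G(342) = -1445 - (2 - 1*342) = -1445 - (2 - 342) = -1445 - 1*(-340) = -1445 + 340 = -1105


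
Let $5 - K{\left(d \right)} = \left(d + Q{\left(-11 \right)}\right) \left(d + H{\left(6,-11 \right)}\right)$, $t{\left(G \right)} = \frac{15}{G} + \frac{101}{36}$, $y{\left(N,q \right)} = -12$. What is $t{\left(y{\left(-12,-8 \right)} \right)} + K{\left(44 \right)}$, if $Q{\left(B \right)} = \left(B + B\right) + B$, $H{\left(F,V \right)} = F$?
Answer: $- \frac{4891}{9} \approx -543.44$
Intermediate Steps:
$Q{\left(B \right)} = 3 B$ ($Q{\left(B \right)} = 2 B + B = 3 B$)
$t{\left(G \right)} = \frac{101}{36} + \frac{15}{G}$ ($t{\left(G \right)} = \frac{15}{G} + 101 \cdot \frac{1}{36} = \frac{15}{G} + \frac{101}{36} = \frac{101}{36} + \frac{15}{G}$)
$K{\left(d \right)} = 5 - \left(-33 + d\right) \left(6 + d\right)$ ($K{\left(d \right)} = 5 - \left(d + 3 \left(-11\right)\right) \left(d + 6\right) = 5 - \left(d - 33\right) \left(6 + d\right) = 5 - \left(-33 + d\right) \left(6 + d\right)$)
$t{\left(y{\left(-12,-8 \right)} \right)} + K{\left(44 \right)} = \left(\frac{101}{36} + \frac{15}{-12}\right) + \left(203 - 44^{2} + 27 \cdot 44\right) = \left(\frac{101}{36} + 15 \left(- \frac{1}{12}\right)\right) + \left(203 - 1936 + 1188\right) = \left(\frac{101}{36} - \frac{5}{4}\right) + \left(203 - 1936 + 1188\right) = \frac{14}{9} - 545 = - \frac{4891}{9}$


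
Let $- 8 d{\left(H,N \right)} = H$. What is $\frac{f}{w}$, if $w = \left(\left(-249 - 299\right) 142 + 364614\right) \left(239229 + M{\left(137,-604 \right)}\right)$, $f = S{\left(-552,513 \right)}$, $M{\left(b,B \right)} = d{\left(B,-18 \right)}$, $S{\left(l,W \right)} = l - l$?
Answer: $0$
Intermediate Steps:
$S{\left(l,W \right)} = 0$
$d{\left(H,N \right)} = - \frac{H}{8}$
$M{\left(b,B \right)} = - \frac{B}{8}$
$f = 0$
$w = 68632051991$ ($w = \left(\left(-249 - 299\right) 142 + 364614\right) \left(239229 - - \frac{151}{2}\right) = \left(\left(-548\right) 142 + 364614\right) \left(239229 + \frac{151}{2}\right) = \left(-77816 + 364614\right) \frac{478609}{2} = 286798 \cdot \frac{478609}{2} = 68632051991$)
$\frac{f}{w} = \frac{0}{68632051991} = 0 \cdot \frac{1}{68632051991} = 0$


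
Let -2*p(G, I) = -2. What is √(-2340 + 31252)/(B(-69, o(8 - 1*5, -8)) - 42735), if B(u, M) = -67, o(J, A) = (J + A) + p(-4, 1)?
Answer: -2*√1807/21401 ≈ -0.0039726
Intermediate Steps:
p(G, I) = 1 (p(G, I) = -½*(-2) = 1)
o(J, A) = 1 + A + J (o(J, A) = (J + A) + 1 = (A + J) + 1 = 1 + A + J)
√(-2340 + 31252)/(B(-69, o(8 - 1*5, -8)) - 42735) = √(-2340 + 31252)/(-67 - 42735) = √28912/(-42802) = (4*√1807)*(-1/42802) = -2*√1807/21401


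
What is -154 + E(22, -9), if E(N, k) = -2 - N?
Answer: -178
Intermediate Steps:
-154 + E(22, -9) = -154 + (-2 - 1*22) = -154 + (-2 - 22) = -154 - 24 = -178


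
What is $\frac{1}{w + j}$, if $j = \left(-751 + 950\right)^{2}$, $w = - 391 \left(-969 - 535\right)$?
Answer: $\frac{1}{627665} \approx 1.5932 \cdot 10^{-6}$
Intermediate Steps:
$w = 588064$ ($w = \left(-391\right) \left(-1504\right) = 588064$)
$j = 39601$ ($j = 199^{2} = 39601$)
$\frac{1}{w + j} = \frac{1}{588064 + 39601} = \frac{1}{627665}$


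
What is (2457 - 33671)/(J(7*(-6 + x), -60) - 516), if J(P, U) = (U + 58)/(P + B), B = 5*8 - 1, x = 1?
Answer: 62428/1033 ≈ 60.434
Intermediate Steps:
B = 39 (B = 40 - 1 = 39)
J(P, U) = (58 + U)/(39 + P) (J(P, U) = (U + 58)/(P + 39) = (58 + U)/(39 + P))
(2457 - 33671)/(J(7*(-6 + x), -60) - 516) = (2457 - 33671)/((58 - 60)/(39 + 7*(-6 + 1)) - 516) = -31214/(-2/(39 + 7*(-5)) - 516) = -31214/(-2/(39 - 35) - 516) = -31214/(-2/4 - 516) = -31214/((¼)*(-2) - 516) = -31214/(-½ - 516) = -31214/(-1033/2) = -31214*(-2/1033) = 62428/1033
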